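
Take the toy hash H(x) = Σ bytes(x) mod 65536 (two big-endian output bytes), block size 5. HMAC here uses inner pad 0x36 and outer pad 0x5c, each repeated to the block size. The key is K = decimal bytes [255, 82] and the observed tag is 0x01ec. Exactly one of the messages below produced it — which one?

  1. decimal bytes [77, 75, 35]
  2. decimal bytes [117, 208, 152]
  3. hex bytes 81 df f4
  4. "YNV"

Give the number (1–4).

Key decimal bytes [255, 82] = ff 52 is 2 bytes ≤ B = 5; zero-pad to 5 bytes: K' = ff 52 00 00 00.
K' ⊕ ipad = c9 64 36 36 36; K' ⊕ opad = a3 0e 5c 5c 5c.
m1: inner = H(c9 64 36 36 36 4d 4b 23) = 02 8a; tag = H(a3 0e 5c 5c 5c 02 8a) = 0251
m2: inner = H(c9 64 36 36 36 75 d0 98) = 03 ac; tag = H(a3 0e 5c 5c 5c 03 ac) = 0274
m3: inner = H(c9 64 36 36 36 81 df f4) = 04 23; tag = H(a3 0e 5c 5c 5c 04 23) = 01ec ← matches
m4: inner = H(c9 64 36 36 36 59 4e 56) = 02 cc; tag = H(a3 0e 5c 5c 5c 02 cc) = 0293

3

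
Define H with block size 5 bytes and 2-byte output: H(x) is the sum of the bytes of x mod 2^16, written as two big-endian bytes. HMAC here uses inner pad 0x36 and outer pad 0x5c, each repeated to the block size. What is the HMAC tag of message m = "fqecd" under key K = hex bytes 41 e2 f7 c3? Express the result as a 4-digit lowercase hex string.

Key hex bytes 41 e2 f7 c3 is 4 bytes ≤ B = 5; zero-pad to 5 bytes: K' = 41 e2 f7 c3 00.
K' ⊕ ipad = 77 d4 c1 f5 36.  K' ⊕ opad = 1d be ab 9f 5c.
Inner input = (K'⊕ipad) ∥ m = 77 d4 c1 f5 36 ∥ 66 71 65 63 64.
Inner hash: sum = 119+212+193+245+54+102+113+101+99+100 = 1338 → 05 3a.
Outer input = (K'⊕opad) ∥ inner = 1d be ab 9f 5c ∥ 05 3a.
Outer hash (tag): sum = 29+190+171+159+92+5+58 = 704 → 02 c0.

02c0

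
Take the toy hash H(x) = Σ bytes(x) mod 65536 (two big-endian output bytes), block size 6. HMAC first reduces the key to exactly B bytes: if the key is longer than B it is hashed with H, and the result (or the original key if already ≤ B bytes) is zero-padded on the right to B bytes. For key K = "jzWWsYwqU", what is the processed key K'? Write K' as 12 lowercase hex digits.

039b00000000

|K| = 9 > B = 6, so first hash the key.
H(K): sum = 106+122+87+87+115+89+119+113+85 = 923 → 03 9b.
Zero-pad H(K) = 03 9b to 6 bytes: K' = 03 9b 00 00 00 00.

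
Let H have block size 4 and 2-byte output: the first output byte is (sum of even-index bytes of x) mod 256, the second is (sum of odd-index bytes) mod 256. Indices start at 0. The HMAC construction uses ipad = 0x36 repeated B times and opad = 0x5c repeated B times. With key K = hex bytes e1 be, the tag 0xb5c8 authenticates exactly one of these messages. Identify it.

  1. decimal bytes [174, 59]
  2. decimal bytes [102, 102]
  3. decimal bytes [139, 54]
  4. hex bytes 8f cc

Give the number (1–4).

Key hex bytes e1 be is 2 bytes ≤ B = 4; zero-pad to 4 bytes: K' = e1 be 00 00.
K' ⊕ ipad = d7 88 36 36; K' ⊕ opad = bd e2 5c 5c.
m1: inner = H(d7 88 36 36 ae 3b) = bb f9; tag = H(bd e2 5c 5c bb f9) = d437
m2: inner = H(d7 88 36 36 66 66) = 73 24; tag = H(bd e2 5c 5c 73 24) = 8c62
m3: inner = H(d7 88 36 36 8b 36) = 98 f4; tag = H(bd e2 5c 5c 98 f4) = b132
m4: inner = H(d7 88 36 36 8f cc) = 9c 8a; tag = H(bd e2 5c 5c 9c 8a) = b5c8 ← matches

4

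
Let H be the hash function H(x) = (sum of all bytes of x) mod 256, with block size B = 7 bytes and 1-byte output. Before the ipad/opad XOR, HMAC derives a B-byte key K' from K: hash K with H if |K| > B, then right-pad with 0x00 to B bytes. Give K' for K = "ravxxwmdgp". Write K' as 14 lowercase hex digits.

58000000000000

|K| = 10 > B = 7, so first hash the key.
H(K): sum = 114+97+118+120+120+119+109+100+103+112 = 1112; mod 256 = 88 → 58.
Zero-pad H(K) = 58 to 7 bytes: K' = 58 00 00 00 00 00 00.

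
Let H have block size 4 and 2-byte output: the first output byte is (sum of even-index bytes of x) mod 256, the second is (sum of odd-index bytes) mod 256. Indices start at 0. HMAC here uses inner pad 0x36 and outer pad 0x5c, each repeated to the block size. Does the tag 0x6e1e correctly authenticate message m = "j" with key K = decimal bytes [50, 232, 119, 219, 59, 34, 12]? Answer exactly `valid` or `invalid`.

valid

Key decimal bytes [50, 232, 119, 219, 59, 34, 12] = 32 e8 77 db 3b 22 0c is 7 bytes > B = 4, so hash it first: H(key) = f0 e5, then zero-pad to 4 bytes: K' = f0 e5 00 00.
K' ⊕ ipad = c6 d3 36 36; K' ⊕ opad = ac b9 5c 5c.
Inner hash: even-index sum = 358 mod 256 = 102; odd-index sum = 265 mod 256 = 9 → 66 09.
Outer hash (recomputed tag): even-index sum = 366 mod 256 = 110; odd-index sum = 286 mod 256 = 30 → 6e 1e.
Recomputed tag = 6e1e; claimed = 6e1e → match.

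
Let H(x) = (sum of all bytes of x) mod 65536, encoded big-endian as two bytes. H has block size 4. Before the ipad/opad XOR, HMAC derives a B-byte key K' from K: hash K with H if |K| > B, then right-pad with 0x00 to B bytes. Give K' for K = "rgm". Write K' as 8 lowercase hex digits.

Key "rgm" = 72 67 6d is 3 bytes ≤ B = 4; zero-pad to 4 bytes: K' = 72 67 6d 00.

72676d00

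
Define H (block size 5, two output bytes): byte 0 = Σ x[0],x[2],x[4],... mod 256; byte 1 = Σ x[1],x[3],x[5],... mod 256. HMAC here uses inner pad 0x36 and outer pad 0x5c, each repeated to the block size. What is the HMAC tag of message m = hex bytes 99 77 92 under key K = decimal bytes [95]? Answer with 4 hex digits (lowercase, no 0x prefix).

Key decimal bytes [95] = 5f is 1 byte ≤ B = 5; zero-pad to 5 bytes: K' = 5f 00 00 00 00.
K' ⊕ ipad = 69 36 36 36 36.  K' ⊕ opad = 03 5c 5c 5c 5c.
Inner input = (K'⊕ipad) ∥ m = 69 36 36 36 36 ∥ 99 77 92.
Inner hash: even-index sum = 332 mod 256 = 76; odd-index sum = 407 mod 256 = 151 → 4c 97.
Outer input = (K'⊕opad) ∥ inner = 03 5c 5c 5c 5c ∥ 4c 97.
Outer hash (tag): even-index sum = 338 mod 256 = 82; odd-index sum = 260 mod 256 = 4 → 52 04.

5204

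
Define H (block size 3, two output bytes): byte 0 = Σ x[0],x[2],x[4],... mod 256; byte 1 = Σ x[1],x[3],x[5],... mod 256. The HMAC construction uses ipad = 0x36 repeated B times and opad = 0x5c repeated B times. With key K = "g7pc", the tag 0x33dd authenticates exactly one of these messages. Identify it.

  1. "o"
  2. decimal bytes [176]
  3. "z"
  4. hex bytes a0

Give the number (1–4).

Key "g7pc" = 67 37 70 63 is 4 bytes > B = 3, so hash it first: H(key) = d7 9a, then zero-pad to 3 bytes: K' = d7 9a 00.
K' ⊕ ipad = e1 ac 36; K' ⊕ opad = 8b c6 5c.
m1: inner = H(e1 ac 36 6f) = 17 1b; tag = H(8b c6 5c 17 1b) = 02dd
m2: inner = H(e1 ac 36 b0) = 17 5c; tag = H(8b c6 5c 17 5c) = 43dd
m3: inner = H(e1 ac 36 7a) = 17 26; tag = H(8b c6 5c 17 26) = 0ddd
m4: inner = H(e1 ac 36 a0) = 17 4c; tag = H(8b c6 5c 17 4c) = 33dd ← matches

4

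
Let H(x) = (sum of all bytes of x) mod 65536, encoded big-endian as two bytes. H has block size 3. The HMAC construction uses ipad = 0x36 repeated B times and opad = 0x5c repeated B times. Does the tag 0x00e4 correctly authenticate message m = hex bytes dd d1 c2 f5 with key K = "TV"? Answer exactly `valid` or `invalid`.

invalid

Key "TV" = 54 56 is 2 bytes ≤ B = 3; zero-pad to 3 bytes: K' = 54 56 00.
K' ⊕ ipad = 62 60 36; K' ⊕ opad = 08 0a 5c.
Inner hash: sum = 98+96+54+221+209+194+245 = 1117 → 04 5d.
Outer hash (recomputed tag): sum = 8+10+92+4+93 = 207 → 00 cf.
Recomputed tag = 00cf; claimed = 00e4 → mismatch.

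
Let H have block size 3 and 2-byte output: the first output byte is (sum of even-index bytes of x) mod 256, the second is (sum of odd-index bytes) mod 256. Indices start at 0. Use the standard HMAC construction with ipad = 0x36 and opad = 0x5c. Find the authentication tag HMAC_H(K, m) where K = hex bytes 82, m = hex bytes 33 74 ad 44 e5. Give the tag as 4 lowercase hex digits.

Key hex bytes 82 is 1 byte ≤ B = 3; zero-pad to 3 bytes: K' = 82 00 00.
K' ⊕ ipad = b4 36 36.  K' ⊕ opad = de 5c 5c.
Inner input = (K'⊕ipad) ∥ m = b4 36 36 ∥ 33 74 ad 44 e5.
Inner hash: even-index sum = 418 mod 256 = 162; odd-index sum = 507 mod 256 = 251 → a2 fb.
Outer input = (K'⊕opad) ∥ inner = de 5c 5c ∥ a2 fb.
Outer hash (tag): even-index sum = 565 mod 256 = 53; odd-index sum = 254 mod 256 = 254 → 35 fe.

35fe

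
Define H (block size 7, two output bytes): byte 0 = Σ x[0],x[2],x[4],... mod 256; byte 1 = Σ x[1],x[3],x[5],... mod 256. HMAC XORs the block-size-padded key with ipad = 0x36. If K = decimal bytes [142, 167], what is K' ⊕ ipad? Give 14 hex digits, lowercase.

Key decimal bytes [142, 167] = 8e a7 is 2 bytes ≤ B = 7; zero-pad to 7 bytes: K' = 8e a7 00 00 00 00 00.
XOR each byte with 0x36: 8e⊕36=b8, a7⊕36=91, 00⊕36=36, 00⊕36=36, 00⊕36=36, 00⊕36=36, 00⊕36=36.

b8913636363636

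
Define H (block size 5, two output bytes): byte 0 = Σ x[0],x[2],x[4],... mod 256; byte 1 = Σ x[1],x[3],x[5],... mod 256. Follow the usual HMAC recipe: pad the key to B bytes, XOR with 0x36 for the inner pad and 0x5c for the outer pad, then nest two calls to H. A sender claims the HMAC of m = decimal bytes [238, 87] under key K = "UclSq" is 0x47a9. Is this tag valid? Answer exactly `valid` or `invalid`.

Key "UclSq" = 55 63 6c 53 71 is exactly B = 5 bytes: K' = 55 63 6c 53 71.
K' ⊕ ipad = 63 55 5a 65 47; K' ⊕ opad = 09 3f 30 0f 2d.
Inner hash: even-index sum = 347 mod 256 = 91; odd-index sum = 424 mod 256 = 168 → 5b a8.
Outer hash (recomputed tag): even-index sum = 270 mod 256 = 14; odd-index sum = 169 mod 256 = 169 → 0e a9.
Recomputed tag = 0ea9; claimed = 47a9 → mismatch.

invalid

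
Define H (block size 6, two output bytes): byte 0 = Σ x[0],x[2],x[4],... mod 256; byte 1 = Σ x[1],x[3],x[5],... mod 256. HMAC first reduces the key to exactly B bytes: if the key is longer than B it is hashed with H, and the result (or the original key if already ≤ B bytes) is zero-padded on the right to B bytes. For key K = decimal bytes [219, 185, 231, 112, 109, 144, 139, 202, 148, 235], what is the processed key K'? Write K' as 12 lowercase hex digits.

|K| = 10 > B = 6, so first hash the key.
H(K): even-index sum = 846 mod 256 = 78; odd-index sum = 878 mod 256 = 110 → 4e 6e.
Zero-pad H(K) = 4e 6e to 6 bytes: K' = 4e 6e 00 00 00 00.

4e6e00000000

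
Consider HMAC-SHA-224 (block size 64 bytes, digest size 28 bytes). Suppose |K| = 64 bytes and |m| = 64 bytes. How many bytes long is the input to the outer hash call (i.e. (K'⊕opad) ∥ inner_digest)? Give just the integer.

Key is 64 ≤ 64 bytes, zero-padded: |K'| = 64.
Outer input = (K'⊕opad) ∥ H(inner) → 64 + 28 = 92 bytes.

92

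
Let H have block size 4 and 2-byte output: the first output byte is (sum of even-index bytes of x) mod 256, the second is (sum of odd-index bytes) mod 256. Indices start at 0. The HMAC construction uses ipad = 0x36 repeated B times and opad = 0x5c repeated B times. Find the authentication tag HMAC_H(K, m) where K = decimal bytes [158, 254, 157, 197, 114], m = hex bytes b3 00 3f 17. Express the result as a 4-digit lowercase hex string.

103d

Key decimal bytes [158, 254, 157, 197, 114] = 9e fe 9d c5 72 is 5 bytes > B = 4, so hash it first: H(key) = ad c3, then zero-pad to 4 bytes: K' = ad c3 00 00.
K' ⊕ ipad = 9b f5 36 36.  K' ⊕ opad = f1 9f 5c 5c.
Inner input = (K'⊕ipad) ∥ m = 9b f5 36 36 ∥ b3 00 3f 17.
Inner hash: even-index sum = 451 mod 256 = 195; odd-index sum = 322 mod 256 = 66 → c3 42.
Outer input = (K'⊕opad) ∥ inner = f1 9f 5c 5c ∥ c3 42.
Outer hash (tag): even-index sum = 528 mod 256 = 16; odd-index sum = 317 mod 256 = 61 → 10 3d.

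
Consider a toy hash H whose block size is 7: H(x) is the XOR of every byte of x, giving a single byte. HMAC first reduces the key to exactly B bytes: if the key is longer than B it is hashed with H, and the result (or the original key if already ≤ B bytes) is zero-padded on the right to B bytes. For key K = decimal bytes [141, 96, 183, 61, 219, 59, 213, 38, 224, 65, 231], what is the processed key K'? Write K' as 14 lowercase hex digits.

|K| = 11 > B = 7, so first hash the key.
H(K): XOR 8d⊕60⊕b7⊕3d⊕db⊕3b⊕d5⊕26⊕e0⊕41⊕e7 = 32.
Zero-pad H(K) = 32 to 7 bytes: K' = 32 00 00 00 00 00 00.

32000000000000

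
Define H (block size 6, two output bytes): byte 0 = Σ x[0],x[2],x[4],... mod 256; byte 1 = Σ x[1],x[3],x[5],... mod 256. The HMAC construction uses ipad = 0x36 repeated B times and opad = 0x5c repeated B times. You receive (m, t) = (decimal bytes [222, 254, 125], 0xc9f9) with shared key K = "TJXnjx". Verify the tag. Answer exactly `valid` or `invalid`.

Key "TJXnjx" = 54 4a 58 6e 6a 78 is exactly B = 6 bytes: K' = 54 4a 58 6e 6a 78.
K' ⊕ ipad = 62 7c 6e 58 5c 4e; K' ⊕ opad = 08 16 04 32 36 24.
Inner hash: even-index sum = 647 mod 256 = 135; odd-index sum = 544 mod 256 = 32 → 87 20.
Outer hash (recomputed tag): even-index sum = 201 mod 256 = 201; odd-index sum = 140 mod 256 = 140 → c9 8c.
Recomputed tag = c98c; claimed = c9f9 → mismatch.

invalid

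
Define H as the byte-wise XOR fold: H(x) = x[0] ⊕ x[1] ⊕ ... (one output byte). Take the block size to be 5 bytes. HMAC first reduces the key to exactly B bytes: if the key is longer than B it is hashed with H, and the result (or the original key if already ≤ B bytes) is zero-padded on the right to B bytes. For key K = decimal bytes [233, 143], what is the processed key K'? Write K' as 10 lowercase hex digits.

Key decimal bytes [233, 143] = e9 8f is 2 bytes ≤ B = 5; zero-pad to 5 bytes: K' = e9 8f 00 00 00.

e98f000000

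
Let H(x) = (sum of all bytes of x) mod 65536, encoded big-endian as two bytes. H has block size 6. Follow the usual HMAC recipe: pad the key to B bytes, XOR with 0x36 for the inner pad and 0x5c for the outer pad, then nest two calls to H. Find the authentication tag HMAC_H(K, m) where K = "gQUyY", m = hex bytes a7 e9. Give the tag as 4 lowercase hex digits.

0179

Key "gQUyY" = 67 51 55 79 59 is 5 bytes ≤ B = 6; zero-pad to 6 bytes: K' = 67 51 55 79 59 00.
K' ⊕ ipad = 51 67 63 4f 6f 36.  K' ⊕ opad = 3b 0d 09 25 05 5c.
Inner input = (K'⊕ipad) ∥ m = 51 67 63 4f 6f 36 ∥ a7 e9.
Inner hash: sum = 81+103+99+79+111+54+167+233 = 927 → 03 9f.
Outer input = (K'⊕opad) ∥ inner = 3b 0d 09 25 05 5c ∥ 03 9f.
Outer hash (tag): sum = 59+13+9+37+5+92+3+159 = 377 → 01 79.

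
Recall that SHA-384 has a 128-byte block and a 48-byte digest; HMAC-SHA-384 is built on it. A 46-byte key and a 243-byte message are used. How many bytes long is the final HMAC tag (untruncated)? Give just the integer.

The tag is one SHA-384 digest: 48 bytes.

48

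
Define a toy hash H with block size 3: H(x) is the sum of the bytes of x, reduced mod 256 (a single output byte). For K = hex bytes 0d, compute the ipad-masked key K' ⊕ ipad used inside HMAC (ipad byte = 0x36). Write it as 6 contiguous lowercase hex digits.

3b3636

Key hex bytes 0d is 1 byte ≤ B = 3; zero-pad to 3 bytes: K' = 0d 00 00.
XOR each byte with 0x36: 0d⊕36=3b, 00⊕36=36, 00⊕36=36.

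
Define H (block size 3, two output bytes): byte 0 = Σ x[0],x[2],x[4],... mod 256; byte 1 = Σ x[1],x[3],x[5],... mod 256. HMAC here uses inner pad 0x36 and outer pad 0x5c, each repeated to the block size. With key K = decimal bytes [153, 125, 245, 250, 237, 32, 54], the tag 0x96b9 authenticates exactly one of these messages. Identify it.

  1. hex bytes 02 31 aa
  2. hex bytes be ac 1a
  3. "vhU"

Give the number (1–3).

Key decimal bytes [153, 125, 245, 250, 237, 32, 54] = 99 7d f5 fa ed 20 36 is 7 bytes > B = 3, so hash it first: H(key) = b1 97, then zero-pad to 3 bytes: K' = b1 97 00.
K' ⊕ ipad = 87 a1 36; K' ⊕ opad = ed cb 5c.
m1: inner = H(87 a1 36 02 31 aa) = ee 4d; tag = H(ed cb 5c ee 4d) = 96b9 ← matches
m2: inner = H(87 a1 36 be ac 1a) = 69 79; tag = H(ed cb 5c 69 79) = c234
m3: inner = H(87 a1 36 76 68 55) = 25 6c; tag = H(ed cb 5c 25 6c) = b5f0

1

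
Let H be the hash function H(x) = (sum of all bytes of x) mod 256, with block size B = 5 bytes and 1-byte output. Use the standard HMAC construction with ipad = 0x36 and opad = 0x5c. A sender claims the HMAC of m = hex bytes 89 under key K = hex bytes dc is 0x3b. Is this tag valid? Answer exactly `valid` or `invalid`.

Key hex bytes dc is 1 byte ≤ B = 5; zero-pad to 5 bytes: K' = dc 00 00 00 00.
K' ⊕ ipad = ea 36 36 36 36; K' ⊕ opad = 80 5c 5c 5c 5c.
Inner hash: sum = 234+54+54+54+54+137 = 587; mod 256 = 75 → 4b.
Outer hash (recomputed tag): sum = 128+92+92+92+92+75 = 571; mod 256 = 59 → 3b.
Recomputed tag = 3b; claimed = 3b → match.

valid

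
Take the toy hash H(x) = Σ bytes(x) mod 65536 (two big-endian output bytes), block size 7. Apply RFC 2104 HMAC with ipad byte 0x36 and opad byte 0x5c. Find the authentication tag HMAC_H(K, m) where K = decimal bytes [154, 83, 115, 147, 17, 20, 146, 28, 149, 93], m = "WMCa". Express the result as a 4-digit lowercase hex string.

032b

Key decimal bytes [154, 83, 115, 147, 17, 20, 146, 28, 149, 93] = 9a 53 73 93 11 14 92 1c 95 5d is 10 bytes > B = 7, so hash it first: H(key) = 03 b8, then zero-pad to 7 bytes: K' = 03 b8 00 00 00 00 00.
K' ⊕ ipad = 35 8e 36 36 36 36 36.  K' ⊕ opad = 5f e4 5c 5c 5c 5c 5c.
Inner input = (K'⊕ipad) ∥ m = 35 8e 36 36 36 36 36 ∥ 57 4d 43 61.
Inner hash: sum = 53+142+54+54+54+54+54+87+77+67+97 = 793 → 03 19.
Outer input = (K'⊕opad) ∥ inner = 5f e4 5c 5c 5c 5c 5c ∥ 03 19.
Outer hash (tag): sum = 95+228+92+92+92+92+92+3+25 = 811 → 03 2b.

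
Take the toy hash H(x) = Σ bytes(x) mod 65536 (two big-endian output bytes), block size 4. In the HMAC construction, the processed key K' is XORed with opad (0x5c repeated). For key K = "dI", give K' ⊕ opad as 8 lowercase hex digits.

Key "dI" = 64 49 is 2 bytes ≤ B = 4; zero-pad to 4 bytes: K' = 64 49 00 00.
XOR each byte with 0x5c: 64⊕5c=38, 49⊕5c=15, 00⊕5c=5c, 00⊕5c=5c.

38155c5c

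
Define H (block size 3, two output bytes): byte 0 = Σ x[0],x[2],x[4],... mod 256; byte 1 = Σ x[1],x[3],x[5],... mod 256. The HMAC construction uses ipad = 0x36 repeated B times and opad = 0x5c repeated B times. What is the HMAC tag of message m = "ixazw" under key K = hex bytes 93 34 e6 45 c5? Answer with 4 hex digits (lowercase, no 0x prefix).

Key hex bytes 93 34 e6 45 c5 is 5 bytes > B = 3, so hash it first: H(key) = 3e 79, then zero-pad to 3 bytes: K' = 3e 79 00.
K' ⊕ ipad = 08 4f 36.  K' ⊕ opad = 62 25 5c.
Inner input = (K'⊕ipad) ∥ m = 08 4f 36 ∥ 69 78 61 7a 77.
Inner hash: even-index sum = 304 mod 256 = 48; odd-index sum = 400 mod 256 = 144 → 30 90.
Outer input = (K'⊕opad) ∥ inner = 62 25 5c ∥ 30 90.
Outer hash (tag): even-index sum = 334 mod 256 = 78; odd-index sum = 85 mod 256 = 85 → 4e 55.

4e55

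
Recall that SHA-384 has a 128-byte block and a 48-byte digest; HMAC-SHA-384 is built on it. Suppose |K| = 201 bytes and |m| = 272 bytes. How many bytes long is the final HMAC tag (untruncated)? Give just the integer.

48

The tag is one SHA-384 digest: 48 bytes.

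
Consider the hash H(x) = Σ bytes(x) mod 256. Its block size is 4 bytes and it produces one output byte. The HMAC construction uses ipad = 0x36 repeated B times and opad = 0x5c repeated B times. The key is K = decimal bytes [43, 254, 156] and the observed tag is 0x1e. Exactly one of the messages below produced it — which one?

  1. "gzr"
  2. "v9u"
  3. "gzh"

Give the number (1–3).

Key decimal bytes [43, 254, 156] = 2b fe 9c is 3 bytes ≤ B = 4; zero-pad to 4 bytes: K' = 2b fe 9c 00.
K' ⊕ ipad = 1d c8 aa 36; K' ⊕ opad = 77 a2 c0 5c.
m1: inner = H(1d c8 aa 36 67 7a 72) = 18; tag = H(77 a2 c0 5c 18) = 4d
m2: inner = H(1d c8 aa 36 76 39 75) = e9; tag = H(77 a2 c0 5c e9) = 1e ← matches
m3: inner = H(1d c8 aa 36 67 7a 68) = 0e; tag = H(77 a2 c0 5c 0e) = 43

2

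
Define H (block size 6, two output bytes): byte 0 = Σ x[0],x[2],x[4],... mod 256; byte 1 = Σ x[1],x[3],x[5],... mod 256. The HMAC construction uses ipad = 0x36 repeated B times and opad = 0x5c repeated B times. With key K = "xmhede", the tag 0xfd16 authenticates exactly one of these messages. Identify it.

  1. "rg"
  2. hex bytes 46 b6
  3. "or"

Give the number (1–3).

Key "xmhede" = 78 6d 68 65 64 65 is exactly B = 6 bytes: K' = 78 6d 68 65 64 65.
K' ⊕ ipad = 4e 5b 5e 53 52 53; K' ⊕ opad = 24 31 34 39 38 39.
m1: inner = H(4e 5b 5e 53 52 53 72 67) = 70 68; tag = H(24 31 34 39 38 39 70 68) = 000b
m2: inner = H(4e 5b 5e 53 52 53 46 b6) = 44 b7; tag = H(24 31 34 39 38 39 44 b7) = d45a
m3: inner = H(4e 5b 5e 53 52 53 6f 72) = 6d 73; tag = H(24 31 34 39 38 39 6d 73) = fd16 ← matches

3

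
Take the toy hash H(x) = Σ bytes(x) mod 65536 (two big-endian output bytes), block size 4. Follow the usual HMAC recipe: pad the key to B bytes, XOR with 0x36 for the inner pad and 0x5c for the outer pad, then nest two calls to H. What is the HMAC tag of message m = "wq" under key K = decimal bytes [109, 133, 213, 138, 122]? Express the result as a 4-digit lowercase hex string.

0234

Key decimal bytes [109, 133, 213, 138, 122] = 6d 85 d5 8a 7a is 5 bytes > B = 4, so hash it first: H(key) = 02 cb, then zero-pad to 4 bytes: K' = 02 cb 00 00.
K' ⊕ ipad = 34 fd 36 36.  K' ⊕ opad = 5e 97 5c 5c.
Inner input = (K'⊕ipad) ∥ m = 34 fd 36 36 ∥ 77 71.
Inner hash: sum = 52+253+54+54+119+113 = 645 → 02 85.
Outer input = (K'⊕opad) ∥ inner = 5e 97 5c 5c ∥ 02 85.
Outer hash (tag): sum = 94+151+92+92+2+133 = 564 → 02 34.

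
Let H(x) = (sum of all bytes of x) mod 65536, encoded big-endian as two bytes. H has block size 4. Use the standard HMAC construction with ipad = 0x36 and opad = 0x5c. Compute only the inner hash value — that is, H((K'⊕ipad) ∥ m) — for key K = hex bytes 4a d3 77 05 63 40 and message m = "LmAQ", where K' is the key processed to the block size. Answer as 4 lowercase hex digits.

Key hex bytes 4a d3 77 05 63 40 is 6 bytes > B = 4, so hash it first: H(key) = 02 3c, then zero-pad to 4 bytes: K' = 02 3c 00 00.
K' ⊕ ipad = 34 0a 36 36.
Inner input = 34 0a 36 36 ∥ 4c 6d 41 51.
Inner hash: sum = 52+10+54+54+76+109+65+81 = 501 → 01 f5.

01f5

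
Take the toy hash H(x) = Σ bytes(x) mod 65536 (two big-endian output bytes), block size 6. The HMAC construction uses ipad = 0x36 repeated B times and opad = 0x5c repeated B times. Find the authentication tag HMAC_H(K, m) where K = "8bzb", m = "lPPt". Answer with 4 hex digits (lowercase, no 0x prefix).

Key "8bzb" = 38 62 7a 62 is 4 bytes ≤ B = 6; zero-pad to 6 bytes: K' = 38 62 7a 62 00 00.
K' ⊕ ipad = 0e 54 4c 54 36 36.  K' ⊕ opad = 64 3e 26 3e 5c 5c.
Inner input = (K'⊕ipad) ∥ m = 0e 54 4c 54 36 36 ∥ 6c 50 50 74.
Inner hash: sum = 14+84+76+84+54+54+108+80+80+116 = 750 → 02 ee.
Outer input = (K'⊕opad) ∥ inner = 64 3e 26 3e 5c 5c ∥ 02 ee.
Outer hash (tag): sum = 100+62+38+62+92+92+2+238 = 686 → 02 ae.

02ae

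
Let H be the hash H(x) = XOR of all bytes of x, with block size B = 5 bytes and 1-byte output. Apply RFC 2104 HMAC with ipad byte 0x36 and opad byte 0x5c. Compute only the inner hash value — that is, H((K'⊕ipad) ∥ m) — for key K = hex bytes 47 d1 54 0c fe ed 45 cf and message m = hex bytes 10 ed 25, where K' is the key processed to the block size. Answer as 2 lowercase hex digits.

Key hex bytes 47 d1 54 0c fe ed 45 cf is 8 bytes > B = 5, so hash it first: H(key) = 57, then zero-pad to 5 bytes: K' = 57 00 00 00 00.
K' ⊕ ipad = 61 36 36 36 36.
Inner input = 61 36 36 36 36 ∥ 10 ed 25.
Inner hash: XOR 61⊕36⊕36⊕36⊕36⊕10⊕ed⊕25 = b9.

b9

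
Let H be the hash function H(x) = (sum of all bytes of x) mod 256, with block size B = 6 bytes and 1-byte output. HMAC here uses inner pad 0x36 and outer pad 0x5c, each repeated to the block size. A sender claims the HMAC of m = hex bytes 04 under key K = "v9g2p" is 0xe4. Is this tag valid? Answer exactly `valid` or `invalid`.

Key "v9g2p" = 76 39 67 32 70 is 5 bytes ≤ B = 6; zero-pad to 6 bytes: K' = 76 39 67 32 70 00.
K' ⊕ ipad = 40 0f 51 04 46 36; K' ⊕ opad = 2a 65 3b 6e 2c 5c.
Inner hash: sum = 64+15+81+4+70+54+4 = 292; mod 256 = 36 → 24.
Outer hash (recomputed tag): sum = 42+101+59+110+44+92+36 = 484; mod 256 = 228 → e4.
Recomputed tag = e4; claimed = e4 → match.

valid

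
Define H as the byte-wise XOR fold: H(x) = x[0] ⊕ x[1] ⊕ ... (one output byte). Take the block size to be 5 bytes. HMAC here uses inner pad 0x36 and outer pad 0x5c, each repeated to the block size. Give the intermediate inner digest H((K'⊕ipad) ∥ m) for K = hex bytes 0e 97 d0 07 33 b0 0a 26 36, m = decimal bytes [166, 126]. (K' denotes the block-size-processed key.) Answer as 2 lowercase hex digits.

Key hex bytes 0e 97 d0 07 33 b0 0a 26 36 is 9 bytes > B = 5, so hash it first: H(key) = d7, then zero-pad to 5 bytes: K' = d7 00 00 00 00.
K' ⊕ ipad = e1 36 36 36 36.
Inner input = e1 36 36 36 36 ∥ a6 7e.
Inner hash: XOR e1⊕36⊕36⊕36⊕36⊕a6⊕7e = 39.

39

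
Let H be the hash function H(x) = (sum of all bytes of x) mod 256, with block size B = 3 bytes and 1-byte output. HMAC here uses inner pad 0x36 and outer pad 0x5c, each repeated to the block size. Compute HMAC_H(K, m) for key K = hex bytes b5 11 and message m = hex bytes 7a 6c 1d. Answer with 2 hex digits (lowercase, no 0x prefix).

75

Key hex bytes b5 11 is 2 bytes ≤ B = 3; zero-pad to 3 bytes: K' = b5 11 00.
K' ⊕ ipad = 83 27 36.  K' ⊕ opad = e9 4d 5c.
Inner input = (K'⊕ipad) ∥ m = 83 27 36 ∥ 7a 6c 1d.
Inner hash: sum = 131+39+54+122+108+29 = 483; mod 256 = 227 → e3.
Outer input = (K'⊕opad) ∥ inner = e9 4d 5c ∥ e3.
Outer hash (tag): sum = 233+77+92+227 = 629; mod 256 = 117 → 75.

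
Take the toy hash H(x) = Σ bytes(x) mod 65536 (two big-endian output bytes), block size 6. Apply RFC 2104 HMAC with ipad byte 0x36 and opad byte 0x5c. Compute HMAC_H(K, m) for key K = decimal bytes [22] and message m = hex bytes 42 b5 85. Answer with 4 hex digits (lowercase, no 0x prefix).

02c2

Key decimal bytes [22] = 16 is 1 byte ≤ B = 6; zero-pad to 6 bytes: K' = 16 00 00 00 00 00.
K' ⊕ ipad = 20 36 36 36 36 36.  K' ⊕ opad = 4a 5c 5c 5c 5c 5c.
Inner input = (K'⊕ipad) ∥ m = 20 36 36 36 36 36 ∥ 42 b5 85.
Inner hash: sum = 32+54+54+54+54+54+66+181+133 = 682 → 02 aa.
Outer input = (K'⊕opad) ∥ inner = 4a 5c 5c 5c 5c 5c ∥ 02 aa.
Outer hash (tag): sum = 74+92+92+92+92+92+2+170 = 706 → 02 c2.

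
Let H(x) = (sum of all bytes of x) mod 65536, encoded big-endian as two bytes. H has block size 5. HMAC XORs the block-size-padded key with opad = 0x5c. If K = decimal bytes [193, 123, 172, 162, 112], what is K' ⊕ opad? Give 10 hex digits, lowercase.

Key decimal bytes [193, 123, 172, 162, 112] = c1 7b ac a2 70 is exactly B = 5 bytes: K' = c1 7b ac a2 70.
XOR each byte with 0x5c: c1⊕5c=9d, 7b⊕5c=27, ac⊕5c=f0, a2⊕5c=fe, 70⊕5c=2c.

9d27f0fe2c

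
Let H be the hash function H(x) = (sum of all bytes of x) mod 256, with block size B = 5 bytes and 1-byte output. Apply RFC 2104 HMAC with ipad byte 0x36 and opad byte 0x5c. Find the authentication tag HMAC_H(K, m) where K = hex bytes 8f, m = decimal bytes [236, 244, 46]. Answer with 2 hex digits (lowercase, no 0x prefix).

e2

Key hex bytes 8f is 1 byte ≤ B = 5; zero-pad to 5 bytes: K' = 8f 00 00 00 00.
K' ⊕ ipad = b9 36 36 36 36.  K' ⊕ opad = d3 5c 5c 5c 5c.
Inner input = (K'⊕ipad) ∥ m = b9 36 36 36 36 ∥ ec f4 2e.
Inner hash: sum = 185+54+54+54+54+236+244+46 = 927; mod 256 = 159 → 9f.
Outer input = (K'⊕opad) ∥ inner = d3 5c 5c 5c 5c ∥ 9f.
Outer hash (tag): sum = 211+92+92+92+92+159 = 738; mod 256 = 226 → e2.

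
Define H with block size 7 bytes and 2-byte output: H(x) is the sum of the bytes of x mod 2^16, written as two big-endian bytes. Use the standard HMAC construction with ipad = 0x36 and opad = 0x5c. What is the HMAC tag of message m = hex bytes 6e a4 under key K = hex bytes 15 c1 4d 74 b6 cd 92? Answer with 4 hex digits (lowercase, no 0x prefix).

0375

Key hex bytes 15 c1 4d 74 b6 cd 92 is exactly B = 7 bytes: K' = 15 c1 4d 74 b6 cd 92.
K' ⊕ ipad = 23 f7 7b 42 80 fb a4.  K' ⊕ opad = 49 9d 11 28 ea 91 ce.
Inner input = (K'⊕ipad) ∥ m = 23 f7 7b 42 80 fb a4 ∥ 6e a4.
Inner hash: sum = 35+247+123+66+128+251+164+110+164 = 1288 → 05 08.
Outer input = (K'⊕opad) ∥ inner = 49 9d 11 28 ea 91 ce ∥ 05 08.
Outer hash (tag): sum = 73+157+17+40+234+145+206+5+8 = 885 → 03 75.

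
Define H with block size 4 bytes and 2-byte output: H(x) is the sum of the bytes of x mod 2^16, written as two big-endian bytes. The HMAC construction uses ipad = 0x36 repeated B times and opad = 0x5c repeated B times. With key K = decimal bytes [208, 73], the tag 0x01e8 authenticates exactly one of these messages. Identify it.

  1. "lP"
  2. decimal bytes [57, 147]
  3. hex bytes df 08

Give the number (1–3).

1

Key decimal bytes [208, 73] = d0 49 is 2 bytes ≤ B = 4; zero-pad to 4 bytes: K' = d0 49 00 00.
K' ⊕ ipad = e6 7f 36 36; K' ⊕ opad = 8c 15 5c 5c.
m1: inner = H(e6 7f 36 36 6c 50) = 02 8d; tag = H(8c 15 5c 5c 02 8d) = 01e8 ← matches
m2: inner = H(e6 7f 36 36 39 93) = 02 9d; tag = H(8c 15 5c 5c 02 9d) = 01f8
m3: inner = H(e6 7f 36 36 df 08) = 02 b8; tag = H(8c 15 5c 5c 02 b8) = 0213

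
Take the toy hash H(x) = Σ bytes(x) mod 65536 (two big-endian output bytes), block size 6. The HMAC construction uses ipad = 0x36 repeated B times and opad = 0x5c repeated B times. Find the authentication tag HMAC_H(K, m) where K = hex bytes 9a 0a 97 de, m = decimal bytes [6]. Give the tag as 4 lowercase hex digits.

Key hex bytes 9a 0a 97 de is 4 bytes ≤ B = 6; zero-pad to 6 bytes: K' = 9a 0a 97 de 00 00.
K' ⊕ ipad = ac 3c a1 e8 36 36.  K' ⊕ opad = c6 56 cb 82 5c 5c.
Inner input = (K'⊕ipad) ∥ m = ac 3c a1 e8 36 36 ∥ 06.
Inner hash: sum = 172+60+161+232+54+54+6 = 739 → 02 e3.
Outer input = (K'⊕opad) ∥ inner = c6 56 cb 82 5c 5c ∥ 02 e3.
Outer hash (tag): sum = 198+86+203+130+92+92+2+227 = 1030 → 04 06.

0406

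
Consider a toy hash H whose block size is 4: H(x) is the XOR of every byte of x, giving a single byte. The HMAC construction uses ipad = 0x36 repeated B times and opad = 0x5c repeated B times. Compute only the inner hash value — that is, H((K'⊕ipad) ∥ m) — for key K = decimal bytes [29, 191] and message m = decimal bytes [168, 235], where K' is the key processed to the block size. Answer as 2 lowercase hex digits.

Key decimal bytes [29, 191] = 1d bf is 2 bytes ≤ B = 4; zero-pad to 4 bytes: K' = 1d bf 00 00.
K' ⊕ ipad = 2b 89 36 36.
Inner input = 2b 89 36 36 ∥ a8 eb.
Inner hash: XOR 2b⊕89⊕36⊕36⊕a8⊕eb = e1.

e1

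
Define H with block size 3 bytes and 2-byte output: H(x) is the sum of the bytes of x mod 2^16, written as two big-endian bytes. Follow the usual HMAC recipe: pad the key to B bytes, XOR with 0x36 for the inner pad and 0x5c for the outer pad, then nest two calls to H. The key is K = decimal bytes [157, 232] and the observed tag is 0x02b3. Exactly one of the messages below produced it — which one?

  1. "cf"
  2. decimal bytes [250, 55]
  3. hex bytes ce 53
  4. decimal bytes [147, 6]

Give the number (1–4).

3

Key decimal bytes [157, 232] = 9d e8 is 2 bytes ≤ B = 3; zero-pad to 3 bytes: K' = 9d e8 00.
K' ⊕ ipad = ab de 36; K' ⊕ opad = c1 b4 5c.
m1: inner = H(ab de 36 63 66) = 02 88; tag = H(c1 b4 5c 02 88) = 025b
m2: inner = H(ab de 36 fa 37) = 02 f0; tag = H(c1 b4 5c 02 f0) = 02c3
m3: inner = H(ab de 36 ce 53) = 02 e0; tag = H(c1 b4 5c 02 e0) = 02b3 ← matches
m4: inner = H(ab de 36 93 06) = 02 58; tag = H(c1 b4 5c 02 58) = 022b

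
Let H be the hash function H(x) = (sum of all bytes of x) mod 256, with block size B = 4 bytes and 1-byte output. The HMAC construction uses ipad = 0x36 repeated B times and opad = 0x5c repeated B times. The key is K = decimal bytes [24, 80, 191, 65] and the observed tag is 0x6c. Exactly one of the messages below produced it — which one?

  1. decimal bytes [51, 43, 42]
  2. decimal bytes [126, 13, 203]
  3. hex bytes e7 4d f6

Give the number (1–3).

Key decimal bytes [24, 80, 191, 65] = 18 50 bf 41 is exactly B = 4 bytes: K' = 18 50 bf 41.
K' ⊕ ipad = 2e 66 89 77; K' ⊕ opad = 44 0c e3 1d.
m1: inner = H(2e 66 89 77 33 2b 2a) = 1c; tag = H(44 0c e3 1d 1c) = 6c ← matches
m2: inner = H(2e 66 89 77 7e 0d cb) = ea; tag = H(44 0c e3 1d ea) = 3a
m3: inner = H(2e 66 89 77 e7 4d f6) = be; tag = H(44 0c e3 1d be) = 0e

1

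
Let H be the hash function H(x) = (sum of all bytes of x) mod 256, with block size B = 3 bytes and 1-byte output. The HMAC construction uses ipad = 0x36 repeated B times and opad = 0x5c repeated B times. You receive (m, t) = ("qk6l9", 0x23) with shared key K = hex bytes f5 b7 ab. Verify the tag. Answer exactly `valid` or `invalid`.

valid

Key hex bytes f5 b7 ab is exactly B = 3 bytes: K' = f5 b7 ab.
K' ⊕ ipad = c3 81 9d; K' ⊕ opad = a9 eb f7.
Inner hash: sum = 195+129+157+113+107+54+108+57 = 920; mod 256 = 152 → 98.
Outer hash (recomputed tag): sum = 169+235+247+152 = 803; mod 256 = 35 → 23.
Recomputed tag = 23; claimed = 23 → match.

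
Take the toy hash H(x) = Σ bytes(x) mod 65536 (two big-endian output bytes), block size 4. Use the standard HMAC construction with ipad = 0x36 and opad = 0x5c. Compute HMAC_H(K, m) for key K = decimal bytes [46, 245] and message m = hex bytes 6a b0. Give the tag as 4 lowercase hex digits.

Key decimal bytes [46, 245] = 2e f5 is 2 bytes ≤ B = 4; zero-pad to 4 bytes: K' = 2e f5 00 00.
K' ⊕ ipad = 18 c3 36 36.  K' ⊕ opad = 72 a9 5c 5c.
Inner input = (K'⊕ipad) ∥ m = 18 c3 36 36 ∥ 6a b0.
Inner hash: sum = 24+195+54+54+106+176 = 609 → 02 61.
Outer input = (K'⊕opad) ∥ inner = 72 a9 5c 5c ∥ 02 61.
Outer hash (tag): sum = 114+169+92+92+2+97 = 566 → 02 36.

0236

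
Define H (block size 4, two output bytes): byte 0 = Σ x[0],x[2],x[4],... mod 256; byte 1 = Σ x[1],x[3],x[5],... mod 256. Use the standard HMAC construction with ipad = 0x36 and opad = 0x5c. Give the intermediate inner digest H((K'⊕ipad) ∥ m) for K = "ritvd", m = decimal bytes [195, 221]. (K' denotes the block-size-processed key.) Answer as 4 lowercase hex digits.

75fc

Key "ritvd" = 72 69 74 76 64 is 5 bytes > B = 4, so hash it first: H(key) = 4a df, then zero-pad to 4 bytes: K' = 4a df 00 00.
K' ⊕ ipad = 7c e9 36 36.
Inner input = 7c e9 36 36 ∥ c3 dd.
Inner hash: even-index sum = 373 mod 256 = 117; odd-index sum = 508 mod 256 = 252 → 75 fc.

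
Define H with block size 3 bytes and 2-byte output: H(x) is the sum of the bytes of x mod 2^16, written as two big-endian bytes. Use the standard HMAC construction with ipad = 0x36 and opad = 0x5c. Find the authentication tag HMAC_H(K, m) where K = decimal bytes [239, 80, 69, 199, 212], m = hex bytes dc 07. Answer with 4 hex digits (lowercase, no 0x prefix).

Key decimal bytes [239, 80, 69, 199, 212] = ef 50 45 c7 d4 is 5 bytes > B = 3, so hash it first: H(key) = 03 1f, then zero-pad to 3 bytes: K' = 03 1f 00.
K' ⊕ ipad = 35 29 36.  K' ⊕ opad = 5f 43 5c.
Inner input = (K'⊕ipad) ∥ m = 35 29 36 ∥ dc 07.
Inner hash: sum = 53+41+54+220+7 = 375 → 01 77.
Outer input = (K'⊕opad) ∥ inner = 5f 43 5c ∥ 01 77.
Outer hash (tag): sum = 95+67+92+1+119 = 374 → 01 76.

0176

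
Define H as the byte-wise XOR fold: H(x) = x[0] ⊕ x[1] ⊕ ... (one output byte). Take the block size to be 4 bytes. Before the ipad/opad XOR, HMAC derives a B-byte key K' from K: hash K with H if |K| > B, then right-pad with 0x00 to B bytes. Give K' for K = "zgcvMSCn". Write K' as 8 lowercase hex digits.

3b000000

|K| = 8 > B = 4, so first hash the key.
H(K): XOR 7a⊕67⊕63⊕76⊕4d⊕53⊕43⊕6e = 3b.
Zero-pad H(K) = 3b to 4 bytes: K' = 3b 00 00 00.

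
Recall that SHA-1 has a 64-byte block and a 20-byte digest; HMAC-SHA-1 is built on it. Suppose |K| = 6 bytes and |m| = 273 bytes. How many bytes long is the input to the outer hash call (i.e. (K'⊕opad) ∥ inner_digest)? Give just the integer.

Key is 6 ≤ 64 bytes, zero-padded: |K'| = 64.
Outer input = (K'⊕opad) ∥ H(inner) → 64 + 20 = 84 bytes.

84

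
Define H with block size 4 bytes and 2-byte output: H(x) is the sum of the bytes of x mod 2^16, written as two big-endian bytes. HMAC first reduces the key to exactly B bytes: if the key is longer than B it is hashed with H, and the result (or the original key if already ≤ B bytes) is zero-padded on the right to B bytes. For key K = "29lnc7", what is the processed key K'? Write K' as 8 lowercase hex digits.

01df0000

|K| = 6 > B = 4, so first hash the key.
H(K): sum = 50+57+108+110+99+55 = 479 → 01 df.
Zero-pad H(K) = 01 df to 4 bytes: K' = 01 df 00 00.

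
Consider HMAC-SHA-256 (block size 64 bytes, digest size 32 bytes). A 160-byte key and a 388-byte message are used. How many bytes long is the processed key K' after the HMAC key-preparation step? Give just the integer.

64

Key is 160 > 64 bytes, so it is hashed to 32 bytes then zero-padded to 64: |K'| = 64.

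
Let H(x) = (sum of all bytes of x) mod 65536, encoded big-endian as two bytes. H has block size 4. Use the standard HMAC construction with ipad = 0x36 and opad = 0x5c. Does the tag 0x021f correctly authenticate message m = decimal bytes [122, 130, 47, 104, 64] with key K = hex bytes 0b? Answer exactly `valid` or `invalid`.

Key hex bytes 0b is 1 byte ≤ B = 4; zero-pad to 4 bytes: K' = 0b 00 00 00.
K' ⊕ ipad = 3d 36 36 36; K' ⊕ opad = 57 5c 5c 5c.
Inner hash: sum = 61+54+54+54+122+130+47+104+64 = 690 → 02 b2.
Outer hash (recomputed tag): sum = 87+92+92+92+2+178 = 543 → 02 1f.
Recomputed tag = 021f; claimed = 021f → match.

valid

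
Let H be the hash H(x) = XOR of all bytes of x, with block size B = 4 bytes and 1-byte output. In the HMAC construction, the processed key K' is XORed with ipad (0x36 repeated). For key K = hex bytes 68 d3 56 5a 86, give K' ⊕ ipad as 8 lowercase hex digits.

Key hex bytes 68 d3 56 5a 86 is 5 bytes > B = 4, so hash it first: H(key) = 31, then zero-pad to 4 bytes: K' = 31 00 00 00.
XOR each byte with 0x36: 31⊕36=07, 00⊕36=36, 00⊕36=36, 00⊕36=36.

07363636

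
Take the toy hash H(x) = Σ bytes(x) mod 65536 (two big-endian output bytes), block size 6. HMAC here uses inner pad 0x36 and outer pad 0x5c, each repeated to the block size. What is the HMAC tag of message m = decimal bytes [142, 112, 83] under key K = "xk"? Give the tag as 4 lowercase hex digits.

02a1

Key "xk" = 78 6b is 2 bytes ≤ B = 6; zero-pad to 6 bytes: K' = 78 6b 00 00 00 00.
K' ⊕ ipad = 4e 5d 36 36 36 36.  K' ⊕ opad = 24 37 5c 5c 5c 5c.
Inner input = (K'⊕ipad) ∥ m = 4e 5d 36 36 36 36 ∥ 8e 70 53.
Inner hash: sum = 78+93+54+54+54+54+142+112+83 = 724 → 02 d4.
Outer input = (K'⊕opad) ∥ inner = 24 37 5c 5c 5c 5c ∥ 02 d4.
Outer hash (tag): sum = 36+55+92+92+92+92+2+212 = 673 → 02 a1.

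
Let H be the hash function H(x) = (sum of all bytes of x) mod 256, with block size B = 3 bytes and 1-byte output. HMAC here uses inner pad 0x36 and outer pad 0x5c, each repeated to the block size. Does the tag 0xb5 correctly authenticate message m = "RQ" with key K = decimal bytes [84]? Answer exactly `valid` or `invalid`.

invalid

Key decimal bytes [84] = 54 is 1 byte ≤ B = 3; zero-pad to 3 bytes: K' = 54 00 00.
K' ⊕ ipad = 62 36 36; K' ⊕ opad = 08 5c 5c.
Inner hash: sum = 98+54+54+82+81 = 369; mod 256 = 113 → 71.
Outer hash (recomputed tag): sum = 8+92+92+113 = 305; mod 256 = 49 → 31.
Recomputed tag = 31; claimed = b5 → mismatch.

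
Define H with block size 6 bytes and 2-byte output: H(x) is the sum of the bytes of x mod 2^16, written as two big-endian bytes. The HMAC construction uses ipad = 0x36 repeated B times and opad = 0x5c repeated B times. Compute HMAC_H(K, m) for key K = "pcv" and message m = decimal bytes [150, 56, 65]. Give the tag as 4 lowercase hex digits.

0237

Key "pcv" = 70 63 76 is 3 bytes ≤ B = 6; zero-pad to 6 bytes: K' = 70 63 76 00 00 00.
K' ⊕ ipad = 46 55 40 36 36 36.  K' ⊕ opad = 2c 3f 2a 5c 5c 5c.
Inner input = (K'⊕ipad) ∥ m = 46 55 40 36 36 36 ∥ 96 38 41.
Inner hash: sum = 70+85+64+54+54+54+150+56+65 = 652 → 02 8c.
Outer input = (K'⊕opad) ∥ inner = 2c 3f 2a 5c 5c 5c ∥ 02 8c.
Outer hash (tag): sum = 44+63+42+92+92+92+2+140 = 567 → 02 37.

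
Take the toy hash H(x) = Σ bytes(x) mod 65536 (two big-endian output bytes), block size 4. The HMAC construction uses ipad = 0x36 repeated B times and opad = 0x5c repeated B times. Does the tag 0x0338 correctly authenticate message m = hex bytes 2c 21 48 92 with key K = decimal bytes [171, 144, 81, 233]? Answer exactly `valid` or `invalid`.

Key decimal bytes [171, 144, 81, 233] = ab 90 51 e9 is exactly B = 4 bytes: K' = ab 90 51 e9.
K' ⊕ ipad = 9d a6 67 df; K' ⊕ opad = f7 cc 0d b5.
Inner hash: sum = 157+166+103+223+44+33+72+146 = 944 → 03 b0.
Outer hash (recomputed tag): sum = 247+204+13+181+3+176 = 824 → 03 38.
Recomputed tag = 0338; claimed = 0338 → match.

valid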